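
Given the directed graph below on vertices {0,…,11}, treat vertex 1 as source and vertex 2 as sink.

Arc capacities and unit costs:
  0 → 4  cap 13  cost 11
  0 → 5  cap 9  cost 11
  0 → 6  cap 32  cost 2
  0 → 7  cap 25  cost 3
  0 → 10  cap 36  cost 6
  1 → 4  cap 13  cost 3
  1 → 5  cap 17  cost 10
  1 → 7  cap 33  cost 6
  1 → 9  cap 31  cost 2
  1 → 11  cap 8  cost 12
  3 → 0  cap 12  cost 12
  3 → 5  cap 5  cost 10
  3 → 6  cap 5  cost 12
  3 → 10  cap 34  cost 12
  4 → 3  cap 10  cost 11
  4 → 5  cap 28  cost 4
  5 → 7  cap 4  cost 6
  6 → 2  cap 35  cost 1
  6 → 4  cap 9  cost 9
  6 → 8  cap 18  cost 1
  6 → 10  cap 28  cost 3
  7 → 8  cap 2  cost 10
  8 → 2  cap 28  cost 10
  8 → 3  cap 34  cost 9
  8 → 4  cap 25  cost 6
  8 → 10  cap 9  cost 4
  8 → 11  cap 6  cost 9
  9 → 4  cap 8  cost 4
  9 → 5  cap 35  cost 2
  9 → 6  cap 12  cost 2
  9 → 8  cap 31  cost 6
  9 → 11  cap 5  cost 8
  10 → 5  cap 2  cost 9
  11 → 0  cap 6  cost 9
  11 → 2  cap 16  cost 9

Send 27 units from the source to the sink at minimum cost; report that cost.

Minimum cost for 27 units: 330

shortest-cost path #1: 1→9→6→2 push 12 @ unit cost 5 (adds 60)
shortest-cost path #2: 1→9→8→2 push 15 @ unit cost 18 (adds 270)
total cost = 330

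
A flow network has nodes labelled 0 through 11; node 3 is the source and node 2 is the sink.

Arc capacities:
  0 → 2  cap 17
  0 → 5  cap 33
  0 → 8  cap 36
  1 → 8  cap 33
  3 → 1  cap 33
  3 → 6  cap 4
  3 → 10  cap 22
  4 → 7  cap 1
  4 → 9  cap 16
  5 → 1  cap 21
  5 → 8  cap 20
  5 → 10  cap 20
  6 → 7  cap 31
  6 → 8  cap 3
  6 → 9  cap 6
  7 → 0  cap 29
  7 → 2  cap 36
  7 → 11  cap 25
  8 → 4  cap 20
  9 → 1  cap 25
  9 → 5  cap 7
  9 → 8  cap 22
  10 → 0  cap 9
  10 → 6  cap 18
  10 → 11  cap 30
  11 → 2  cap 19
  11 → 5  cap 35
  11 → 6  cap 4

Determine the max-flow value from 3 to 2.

augment #1: 3→6→7→2 bottleneck 4, total now 4
augment #2: 3→10→0→2 bottleneck 9, total now 13
augment #3: 3→10→11→2 bottleneck 13, total now 26
augment #4: 3→1→8→4→7→2 bottleneck 1, total now 27
augment #5: 3→1→8→4→9→5→10→11→2 bottleneck 6, total now 33
augment #6: 3→1→8→4→9→5→10→6→7→2 bottleneck 1, total now 34

Maximum flow value: 34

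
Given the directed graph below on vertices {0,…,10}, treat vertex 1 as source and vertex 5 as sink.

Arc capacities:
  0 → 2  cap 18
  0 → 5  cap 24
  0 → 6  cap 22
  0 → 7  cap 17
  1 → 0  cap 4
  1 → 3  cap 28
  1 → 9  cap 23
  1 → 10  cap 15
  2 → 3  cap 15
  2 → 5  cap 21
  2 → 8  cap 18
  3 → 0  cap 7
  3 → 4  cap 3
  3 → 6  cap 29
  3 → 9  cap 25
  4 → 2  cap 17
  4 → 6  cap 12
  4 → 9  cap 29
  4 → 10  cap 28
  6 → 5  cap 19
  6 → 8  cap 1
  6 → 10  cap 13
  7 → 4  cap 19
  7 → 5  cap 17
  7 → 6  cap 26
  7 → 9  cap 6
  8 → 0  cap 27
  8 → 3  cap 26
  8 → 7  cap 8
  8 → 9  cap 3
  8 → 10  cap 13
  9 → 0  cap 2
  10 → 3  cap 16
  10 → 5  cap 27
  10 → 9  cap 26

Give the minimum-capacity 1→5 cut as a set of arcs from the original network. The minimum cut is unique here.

augment #1: 1→0→5 push 4
augment #2: 1→10→5 push 15
augment #3: 1→3→0→5 push 7
augment #4: 1→3→6→5 push 19
augment #5: 1→9→0→5 push 2
augment #6: 1→3→4→2→5 push 2
max flow = 49; residual-reachable set from 1 gives S-side
cut edges (S→T): {(1,0), (1,3), (1,10), (9,0)} total cap 49

Min-cut arcs: {(1,0), (1,3), (1,10), (9,0)} (total capacity 49)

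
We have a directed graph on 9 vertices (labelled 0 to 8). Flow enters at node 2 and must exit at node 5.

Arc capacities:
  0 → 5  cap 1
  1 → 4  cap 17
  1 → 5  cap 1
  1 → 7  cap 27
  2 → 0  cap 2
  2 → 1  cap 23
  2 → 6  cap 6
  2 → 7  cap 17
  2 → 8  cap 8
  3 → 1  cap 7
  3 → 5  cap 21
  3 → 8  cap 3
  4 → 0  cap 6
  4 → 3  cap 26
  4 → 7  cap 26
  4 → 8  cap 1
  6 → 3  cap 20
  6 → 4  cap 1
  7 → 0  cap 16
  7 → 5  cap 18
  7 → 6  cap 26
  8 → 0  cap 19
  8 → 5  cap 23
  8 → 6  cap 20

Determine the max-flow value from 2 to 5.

Maximum flow value: 53

augment #1: 2→0→5 bottleneck 1, total now 1
augment #2: 2→1→5 bottleneck 1, total now 2
augment #3: 2→7→5 bottleneck 17, total now 19
augment #4: 2→8→5 bottleneck 8, total now 27
augment #5: 2→1→7→5 bottleneck 1, total now 28
augment #6: 2→6→3→5 bottleneck 6, total now 34
augment #7: 2→1→4→3→5 bottleneck 15, total now 49
augment #8: 2→1→4→8→5 bottleneck 1, total now 50
augment #9: 2→1→4→3→8→5 bottleneck 1, total now 51
augment #10: 2→1→7→6→3→8→5 bottleneck 2, total now 53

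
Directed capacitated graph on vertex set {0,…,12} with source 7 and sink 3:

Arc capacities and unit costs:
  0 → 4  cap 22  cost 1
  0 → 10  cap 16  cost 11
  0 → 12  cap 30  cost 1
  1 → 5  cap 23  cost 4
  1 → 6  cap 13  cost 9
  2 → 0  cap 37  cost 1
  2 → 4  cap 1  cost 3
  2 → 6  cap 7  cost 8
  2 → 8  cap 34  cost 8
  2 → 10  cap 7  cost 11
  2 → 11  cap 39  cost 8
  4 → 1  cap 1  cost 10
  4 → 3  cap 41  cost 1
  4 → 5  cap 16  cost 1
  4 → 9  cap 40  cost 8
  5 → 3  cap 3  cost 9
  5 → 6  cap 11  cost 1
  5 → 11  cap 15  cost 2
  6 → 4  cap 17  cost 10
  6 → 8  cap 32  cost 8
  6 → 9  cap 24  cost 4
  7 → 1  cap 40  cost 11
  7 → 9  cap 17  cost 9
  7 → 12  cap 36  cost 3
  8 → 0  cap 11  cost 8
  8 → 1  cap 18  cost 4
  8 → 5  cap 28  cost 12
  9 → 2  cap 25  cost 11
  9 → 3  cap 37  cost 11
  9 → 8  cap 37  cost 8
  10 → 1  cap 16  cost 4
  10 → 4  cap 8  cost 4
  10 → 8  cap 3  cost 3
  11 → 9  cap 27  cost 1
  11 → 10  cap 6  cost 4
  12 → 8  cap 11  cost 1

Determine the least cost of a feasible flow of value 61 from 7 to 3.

Minimum cost for 61 units: 1424

shortest-cost path #1: 7→12→8→0→4→3 push 11 @ unit cost 14 (adds 154)
shortest-cost path #2: 7→9→3 push 17 @ unit cost 20 (adds 340)
shortest-cost path #3: 7→1→5→3 push 3 @ unit cost 24 (adds 72)
shortest-cost path #4: 7→1→5→11→10→4→3 push 6 @ unit cost 26 (adds 156)
shortest-cost path #5: 7→1→5→6→4→3 push 11 @ unit cost 27 (adds 297)
shortest-cost path #6: 7→1→5→11→9→3 push 3 @ unit cost 29 (adds 87)
shortest-cost path #7: 7→1→6→4→3 push 6 @ unit cost 31 (adds 186)
shortest-cost path #8: 7→1→6→5→11→9→3 push 4 @ unit cost 33 (adds 132)
total cost = 1424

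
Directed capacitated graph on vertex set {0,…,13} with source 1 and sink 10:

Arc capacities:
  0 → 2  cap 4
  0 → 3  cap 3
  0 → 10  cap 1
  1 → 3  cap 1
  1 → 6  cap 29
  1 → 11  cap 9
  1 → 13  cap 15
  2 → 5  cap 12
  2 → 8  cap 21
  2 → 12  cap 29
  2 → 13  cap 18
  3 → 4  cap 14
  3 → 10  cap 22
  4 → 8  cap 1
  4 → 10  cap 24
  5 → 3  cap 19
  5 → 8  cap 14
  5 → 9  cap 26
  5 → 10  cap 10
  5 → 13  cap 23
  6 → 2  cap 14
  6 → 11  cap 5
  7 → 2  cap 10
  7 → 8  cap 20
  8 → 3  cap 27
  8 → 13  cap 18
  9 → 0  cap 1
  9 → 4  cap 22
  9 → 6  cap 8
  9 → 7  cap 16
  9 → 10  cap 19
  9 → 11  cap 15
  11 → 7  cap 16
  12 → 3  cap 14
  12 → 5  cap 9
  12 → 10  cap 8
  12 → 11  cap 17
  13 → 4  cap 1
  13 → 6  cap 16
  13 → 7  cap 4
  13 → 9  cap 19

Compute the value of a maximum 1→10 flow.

Maximum flow value: 44

augment #1: 1→3→10 bottleneck 1, total now 1
augment #2: 1→13→4→10 bottleneck 1, total now 2
augment #3: 1→13→9→10 bottleneck 14, total now 16
augment #4: 1→6→2→5→10 bottleneck 10, total now 26
augment #5: 1→6→2→12→10 bottleneck 4, total now 30
augment #6: 1→11→7→2→12→10 bottleneck 4, total now 34
augment #7: 1→11→7→8→3→10 bottleneck 5, total now 39
augment #8: 1→6→11→7→8→3→10 bottleneck 5, total now 44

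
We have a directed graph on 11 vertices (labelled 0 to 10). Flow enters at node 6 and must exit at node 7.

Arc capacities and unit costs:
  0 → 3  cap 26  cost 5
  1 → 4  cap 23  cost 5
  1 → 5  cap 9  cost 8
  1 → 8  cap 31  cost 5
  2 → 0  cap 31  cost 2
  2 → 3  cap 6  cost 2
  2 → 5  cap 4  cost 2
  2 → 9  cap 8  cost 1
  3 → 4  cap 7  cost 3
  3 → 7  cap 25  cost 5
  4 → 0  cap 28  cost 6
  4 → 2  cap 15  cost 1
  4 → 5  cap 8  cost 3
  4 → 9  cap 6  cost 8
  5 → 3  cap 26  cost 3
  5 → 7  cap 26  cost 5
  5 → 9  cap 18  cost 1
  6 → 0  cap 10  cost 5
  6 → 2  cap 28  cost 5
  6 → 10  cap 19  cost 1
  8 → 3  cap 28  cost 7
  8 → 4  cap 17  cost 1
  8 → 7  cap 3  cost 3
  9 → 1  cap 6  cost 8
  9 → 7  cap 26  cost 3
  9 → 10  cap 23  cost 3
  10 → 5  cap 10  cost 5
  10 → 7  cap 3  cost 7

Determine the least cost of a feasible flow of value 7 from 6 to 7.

Minimum cost for 7 units: 60

shortest-cost path #1: 6→10→7 push 3 @ unit cost 8 (adds 24)
shortest-cost path #2: 6→2→9→7 push 4 @ unit cost 9 (adds 36)
total cost = 60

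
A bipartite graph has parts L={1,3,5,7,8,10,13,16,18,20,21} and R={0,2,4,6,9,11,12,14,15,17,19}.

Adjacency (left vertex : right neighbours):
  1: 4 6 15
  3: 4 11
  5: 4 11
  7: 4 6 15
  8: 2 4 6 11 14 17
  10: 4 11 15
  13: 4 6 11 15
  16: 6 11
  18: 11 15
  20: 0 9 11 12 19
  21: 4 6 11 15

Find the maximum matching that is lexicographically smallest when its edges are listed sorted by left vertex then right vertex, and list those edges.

|M| = 6 (so the lex-smallest maximum matching has 6 edges)
process left vertices in ascending order; for each, take the smallest-labelled available neighbour that still permits 6 edges overall, or leave it unmatched if none does
lex-smallest matching: {1-4, 3-11, 7-6, 8-2, 10-15, 20-0}

Lex-smallest maximum matching: {(1,4), (3,11), (7,6), (8,2), (10,15), (20,0)}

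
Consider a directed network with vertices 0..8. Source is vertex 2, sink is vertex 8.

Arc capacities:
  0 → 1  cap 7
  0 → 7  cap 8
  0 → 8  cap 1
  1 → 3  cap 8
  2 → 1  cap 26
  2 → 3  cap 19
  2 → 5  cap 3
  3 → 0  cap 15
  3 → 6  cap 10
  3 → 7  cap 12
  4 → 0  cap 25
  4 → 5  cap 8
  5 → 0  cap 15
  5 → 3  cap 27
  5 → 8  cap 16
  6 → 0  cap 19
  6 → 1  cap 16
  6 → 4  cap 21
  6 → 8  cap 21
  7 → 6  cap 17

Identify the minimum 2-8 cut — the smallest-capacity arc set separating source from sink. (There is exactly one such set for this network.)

augment #1: 2→5→8 push 3
augment #2: 2→3→0→8 push 1
augment #3: 2→3→6→8 push 10
augment #4: 2→3→7→6→8 push 8
augment #5: 2→1→3→7→6→8 push 3
augment #6: 2→1→3→7→6→4→5→8 push 1
augment #7: 2→1→3→0→7→6→4→5→8 push 4
max flow = 30; residual-reachable set from 2 gives S-side
cut edges (S→T): {(1,3), (2,3), (2,5)} total cap 30

Min-cut arcs: {(1,3), (2,3), (2,5)} (total capacity 30)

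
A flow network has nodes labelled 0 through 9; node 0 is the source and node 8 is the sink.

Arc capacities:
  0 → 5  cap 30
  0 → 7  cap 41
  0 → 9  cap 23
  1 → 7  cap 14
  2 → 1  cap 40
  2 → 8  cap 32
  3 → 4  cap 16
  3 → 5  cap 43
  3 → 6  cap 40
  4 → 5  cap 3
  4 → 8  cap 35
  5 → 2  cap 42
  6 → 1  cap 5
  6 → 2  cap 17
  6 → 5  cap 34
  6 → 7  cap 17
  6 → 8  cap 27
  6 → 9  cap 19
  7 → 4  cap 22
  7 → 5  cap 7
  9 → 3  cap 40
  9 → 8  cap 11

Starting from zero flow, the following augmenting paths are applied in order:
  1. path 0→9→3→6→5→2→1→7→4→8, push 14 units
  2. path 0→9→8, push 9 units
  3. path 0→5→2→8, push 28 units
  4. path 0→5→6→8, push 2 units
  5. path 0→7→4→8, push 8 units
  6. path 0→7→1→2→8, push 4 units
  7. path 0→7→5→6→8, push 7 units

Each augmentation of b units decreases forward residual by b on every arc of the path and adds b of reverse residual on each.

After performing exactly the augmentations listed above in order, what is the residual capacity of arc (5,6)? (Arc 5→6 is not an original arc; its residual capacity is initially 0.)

Residual capacity of (5,6): 5

after path 1 (0→9→3→6→5→2→1→7→4→8, push 14): res(5,6)=14
after path 2 (0→9→8, push 9): res(5,6)=14
after path 3 (0→5→2→8, push 28): res(5,6)=14
after path 4 (0→5→6→8, push 2): res(5,6)=12
after path 5 (0→7→4→8, push 8): res(5,6)=12
after path 6 (0→7→1→2→8, push 4): res(5,6)=12
after path 7 (0→7→5→6→8, push 7): res(5,6)=5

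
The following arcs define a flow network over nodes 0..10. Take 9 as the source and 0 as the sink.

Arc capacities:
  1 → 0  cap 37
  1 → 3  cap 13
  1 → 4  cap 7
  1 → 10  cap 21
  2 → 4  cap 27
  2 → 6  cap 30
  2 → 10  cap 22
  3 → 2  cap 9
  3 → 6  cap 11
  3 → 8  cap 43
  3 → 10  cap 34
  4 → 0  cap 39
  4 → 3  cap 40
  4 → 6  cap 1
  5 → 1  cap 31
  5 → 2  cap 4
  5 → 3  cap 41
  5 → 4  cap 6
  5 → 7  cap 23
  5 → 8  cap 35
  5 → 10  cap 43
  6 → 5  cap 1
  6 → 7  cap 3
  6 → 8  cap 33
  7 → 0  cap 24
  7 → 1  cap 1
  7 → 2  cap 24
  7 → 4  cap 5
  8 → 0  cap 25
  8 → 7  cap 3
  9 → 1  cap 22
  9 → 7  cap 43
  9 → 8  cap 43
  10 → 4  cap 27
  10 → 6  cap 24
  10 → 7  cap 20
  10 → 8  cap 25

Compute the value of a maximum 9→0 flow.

augment #1: 9→1→0 bottleneck 22, total now 22
augment #2: 9→7→0 bottleneck 24, total now 46
augment #3: 9→8→0 bottleneck 25, total now 71
augment #4: 9→7→1→0 bottleneck 1, total now 72
augment #5: 9→7→4→0 bottleneck 5, total now 77
augment #6: 9→7→2→4→0 bottleneck 13, total now 90
augment #7: 9→8→7→2→4→0 bottleneck 3, total now 93

Maximum flow value: 93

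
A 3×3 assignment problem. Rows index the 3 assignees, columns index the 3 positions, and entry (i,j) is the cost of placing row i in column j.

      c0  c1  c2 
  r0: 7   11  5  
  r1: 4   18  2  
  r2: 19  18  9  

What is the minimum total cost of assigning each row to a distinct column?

Minimum assignment cost: 24

optimal assignment: row0→col1 (cost 11), row1→col0 (cost 4), row2→col2 (cost 9)
total = 11 + 4 + 9 = 24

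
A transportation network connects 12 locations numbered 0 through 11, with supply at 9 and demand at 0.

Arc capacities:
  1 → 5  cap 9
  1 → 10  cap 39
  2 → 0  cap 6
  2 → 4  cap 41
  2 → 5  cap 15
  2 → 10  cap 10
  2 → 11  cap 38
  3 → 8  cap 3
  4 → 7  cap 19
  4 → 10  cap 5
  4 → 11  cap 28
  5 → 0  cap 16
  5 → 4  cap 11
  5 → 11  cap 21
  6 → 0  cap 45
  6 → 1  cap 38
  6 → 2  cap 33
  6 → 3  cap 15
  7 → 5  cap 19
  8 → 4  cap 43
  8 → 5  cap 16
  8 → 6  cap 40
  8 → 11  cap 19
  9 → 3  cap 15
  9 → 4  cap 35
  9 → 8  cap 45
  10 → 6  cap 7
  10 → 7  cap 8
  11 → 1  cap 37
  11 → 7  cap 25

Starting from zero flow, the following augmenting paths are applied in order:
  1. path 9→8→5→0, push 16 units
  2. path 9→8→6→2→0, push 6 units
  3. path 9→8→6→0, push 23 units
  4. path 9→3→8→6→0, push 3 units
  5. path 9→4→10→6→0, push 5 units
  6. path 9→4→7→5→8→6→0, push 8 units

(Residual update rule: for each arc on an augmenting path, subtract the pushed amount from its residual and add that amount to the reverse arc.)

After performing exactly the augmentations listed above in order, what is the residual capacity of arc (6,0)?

Residual capacity of (6,0): 6

after path 1 (9→8→5→0, push 16): res(6,0)=45
after path 2 (9→8→6→2→0, push 6): res(6,0)=45
after path 3 (9→8→6→0, push 23): res(6,0)=22
after path 4 (9→3→8→6→0, push 3): res(6,0)=19
after path 5 (9→4→10→6→0, push 5): res(6,0)=14
after path 6 (9→4→7→5→8→6→0, push 8): res(6,0)=6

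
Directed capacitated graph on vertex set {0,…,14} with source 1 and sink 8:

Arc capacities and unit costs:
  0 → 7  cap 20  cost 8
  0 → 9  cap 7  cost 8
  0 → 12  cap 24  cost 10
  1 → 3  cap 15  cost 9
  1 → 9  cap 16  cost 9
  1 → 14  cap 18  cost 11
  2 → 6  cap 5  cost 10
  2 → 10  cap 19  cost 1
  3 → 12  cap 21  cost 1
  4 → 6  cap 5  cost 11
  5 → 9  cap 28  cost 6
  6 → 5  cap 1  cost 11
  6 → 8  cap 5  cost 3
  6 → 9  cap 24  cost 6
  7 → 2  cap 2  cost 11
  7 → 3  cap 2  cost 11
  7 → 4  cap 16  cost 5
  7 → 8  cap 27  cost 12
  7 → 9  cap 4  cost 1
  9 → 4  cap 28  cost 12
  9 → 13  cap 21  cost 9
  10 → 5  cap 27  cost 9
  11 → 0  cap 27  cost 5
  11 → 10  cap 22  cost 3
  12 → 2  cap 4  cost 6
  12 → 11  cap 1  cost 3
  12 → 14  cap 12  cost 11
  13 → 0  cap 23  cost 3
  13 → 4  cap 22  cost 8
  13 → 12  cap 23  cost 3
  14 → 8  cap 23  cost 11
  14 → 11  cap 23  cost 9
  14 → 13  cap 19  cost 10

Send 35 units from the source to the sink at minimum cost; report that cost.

Minimum cost for 35 units: 991

shortest-cost path #1: 1→14→8 push 18 @ unit cost 22 (adds 396)
shortest-cost path #2: 1→3→12→2→6→8 push 4 @ unit cost 29 (adds 116)
shortest-cost path #3: 1→3→12→14→8 push 5 @ unit cost 32 (adds 160)
shortest-cost path #4: 1→9→4→6→8 push 1 @ unit cost 35 (adds 35)
shortest-cost path #5: 1→3→12→11→0→7→8 push 1 @ unit cost 38 (adds 38)
shortest-cost path #6: 1→9→13→0→7→8 push 6 @ unit cost 41 (adds 246)
total cost = 991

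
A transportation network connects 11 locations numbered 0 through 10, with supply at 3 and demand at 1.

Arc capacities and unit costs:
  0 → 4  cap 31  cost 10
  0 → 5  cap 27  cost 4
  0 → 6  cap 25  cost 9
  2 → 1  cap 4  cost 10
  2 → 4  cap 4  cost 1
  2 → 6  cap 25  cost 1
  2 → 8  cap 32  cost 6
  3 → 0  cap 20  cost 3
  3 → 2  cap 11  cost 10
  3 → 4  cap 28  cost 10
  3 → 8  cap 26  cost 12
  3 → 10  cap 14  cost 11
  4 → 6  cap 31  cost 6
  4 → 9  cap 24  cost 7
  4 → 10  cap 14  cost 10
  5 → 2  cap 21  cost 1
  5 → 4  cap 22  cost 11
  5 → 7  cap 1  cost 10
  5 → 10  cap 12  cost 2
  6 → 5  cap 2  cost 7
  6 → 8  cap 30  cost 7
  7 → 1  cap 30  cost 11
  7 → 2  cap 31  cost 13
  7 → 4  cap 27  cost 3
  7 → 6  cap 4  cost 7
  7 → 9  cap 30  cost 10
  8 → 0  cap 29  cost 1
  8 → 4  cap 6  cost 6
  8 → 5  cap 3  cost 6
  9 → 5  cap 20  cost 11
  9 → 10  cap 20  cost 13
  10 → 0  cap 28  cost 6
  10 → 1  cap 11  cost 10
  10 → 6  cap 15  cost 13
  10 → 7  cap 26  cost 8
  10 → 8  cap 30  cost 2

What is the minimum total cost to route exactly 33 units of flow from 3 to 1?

shortest-cost path #1: 3→0→5→2→1 push 4 @ unit cost 18 (adds 72)
shortest-cost path #2: 3→0→5→10→1 push 11 @ unit cost 19 (adds 209)
shortest-cost path #3: 3→0→5→7→1 push 1 @ unit cost 28 (adds 28)
shortest-cost path #4: 3→0→5→10→7→1 push 1 @ unit cost 28 (adds 28)
shortest-cost path #5: 3→10→7→1 push 14 @ unit cost 30 (adds 420)
shortest-cost path #6: 3→0→5→2→4→10→7→1 push 2 @ unit cost 38 (adds 76)
total cost = 833

Minimum cost for 33 units: 833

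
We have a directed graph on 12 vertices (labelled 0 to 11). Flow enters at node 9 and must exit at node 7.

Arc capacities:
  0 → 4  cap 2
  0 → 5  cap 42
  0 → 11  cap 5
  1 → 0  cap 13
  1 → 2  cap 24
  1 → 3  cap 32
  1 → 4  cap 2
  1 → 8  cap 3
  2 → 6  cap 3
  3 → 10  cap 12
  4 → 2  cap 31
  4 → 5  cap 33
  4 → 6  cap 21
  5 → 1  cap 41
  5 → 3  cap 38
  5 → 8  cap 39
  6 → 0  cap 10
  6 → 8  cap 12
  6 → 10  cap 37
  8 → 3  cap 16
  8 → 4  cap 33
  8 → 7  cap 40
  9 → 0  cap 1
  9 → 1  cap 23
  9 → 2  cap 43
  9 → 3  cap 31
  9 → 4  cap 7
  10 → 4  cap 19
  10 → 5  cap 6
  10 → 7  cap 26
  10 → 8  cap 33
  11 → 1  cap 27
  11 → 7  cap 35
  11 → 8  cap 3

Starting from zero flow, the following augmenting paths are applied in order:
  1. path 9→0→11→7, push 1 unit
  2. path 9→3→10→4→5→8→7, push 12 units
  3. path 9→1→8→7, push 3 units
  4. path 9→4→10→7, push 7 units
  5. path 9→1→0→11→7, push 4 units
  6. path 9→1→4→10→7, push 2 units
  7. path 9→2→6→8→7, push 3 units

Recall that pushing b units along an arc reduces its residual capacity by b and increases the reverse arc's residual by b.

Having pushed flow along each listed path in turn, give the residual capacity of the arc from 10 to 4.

after path 1 (9→0→11→7, push 1): res(10,4)=19
after path 2 (9→3→10→4→5→8→7, push 12): res(10,4)=7
after path 3 (9→1→8→7, push 3): res(10,4)=7
after path 4 (9→4→10→7, push 7): res(10,4)=14
after path 5 (9→1→0→11→7, push 4): res(10,4)=14
after path 6 (9→1→4→10→7, push 2): res(10,4)=16
after path 7 (9→2→6→8→7, push 3): res(10,4)=16

Residual capacity of (10,4): 16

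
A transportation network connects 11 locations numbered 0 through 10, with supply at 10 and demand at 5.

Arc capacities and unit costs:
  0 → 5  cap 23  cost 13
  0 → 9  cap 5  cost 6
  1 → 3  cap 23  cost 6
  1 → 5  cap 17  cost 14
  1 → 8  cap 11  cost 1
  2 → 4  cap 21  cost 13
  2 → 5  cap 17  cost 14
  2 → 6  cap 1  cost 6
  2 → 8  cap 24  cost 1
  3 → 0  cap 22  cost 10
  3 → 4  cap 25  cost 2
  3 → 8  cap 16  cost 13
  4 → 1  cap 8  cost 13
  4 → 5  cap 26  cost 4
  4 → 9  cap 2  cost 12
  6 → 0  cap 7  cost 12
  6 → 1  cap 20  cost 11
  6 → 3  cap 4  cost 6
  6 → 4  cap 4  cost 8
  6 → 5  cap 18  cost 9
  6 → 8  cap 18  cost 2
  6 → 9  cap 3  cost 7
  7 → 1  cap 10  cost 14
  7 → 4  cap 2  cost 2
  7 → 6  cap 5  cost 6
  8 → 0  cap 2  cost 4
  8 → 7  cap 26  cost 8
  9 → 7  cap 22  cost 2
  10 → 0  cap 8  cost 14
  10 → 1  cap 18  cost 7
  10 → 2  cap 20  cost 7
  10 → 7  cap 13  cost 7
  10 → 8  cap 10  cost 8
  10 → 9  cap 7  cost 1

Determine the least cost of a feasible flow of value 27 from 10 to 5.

Minimum cost for 27 units: 492

shortest-cost path #1: 10→9→7→4→5 push 2 @ unit cost 9 (adds 18)
shortest-cost path #2: 10→9→7→6→5 push 5 @ unit cost 18 (adds 90)
shortest-cost path #3: 10→1→3→4→5 push 18 @ unit cost 19 (adds 342)
shortest-cost path #4: 10→2→5 push 2 @ unit cost 21 (adds 42)
total cost = 492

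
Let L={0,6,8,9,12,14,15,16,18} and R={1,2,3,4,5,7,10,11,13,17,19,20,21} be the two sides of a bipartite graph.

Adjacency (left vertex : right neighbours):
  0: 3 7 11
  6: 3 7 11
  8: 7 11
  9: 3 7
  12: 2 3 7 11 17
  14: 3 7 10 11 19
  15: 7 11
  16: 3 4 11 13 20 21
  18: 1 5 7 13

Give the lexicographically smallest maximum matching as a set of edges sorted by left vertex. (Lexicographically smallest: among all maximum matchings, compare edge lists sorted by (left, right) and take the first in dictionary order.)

Lex-smallest maximum matching: {(0,3), (6,7), (8,11), (12,2), (14,10), (16,4), (18,1)}

|M| = 7 (so the lex-smallest maximum matching has 7 edges)
process left vertices in ascending order; for each, take the smallest-labelled available neighbour that still permits 7 edges overall, or leave it unmatched if none does
lex-smallest matching: {0-3, 6-7, 8-11, 12-2, 14-10, 16-4, 18-1}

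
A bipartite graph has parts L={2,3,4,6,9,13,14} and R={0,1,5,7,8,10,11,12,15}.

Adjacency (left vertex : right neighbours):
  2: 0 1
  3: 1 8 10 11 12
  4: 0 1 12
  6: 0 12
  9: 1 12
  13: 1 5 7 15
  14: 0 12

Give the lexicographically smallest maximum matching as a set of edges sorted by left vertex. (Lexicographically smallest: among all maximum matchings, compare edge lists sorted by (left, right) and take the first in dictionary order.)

|M| = 5 (so the lex-smallest maximum matching has 5 edges)
process left vertices in ascending order; for each, take the smallest-labelled available neighbour that still permits 5 edges overall, or leave it unmatched if none does
lex-smallest matching: {2-0, 3-8, 4-1, 6-12, 13-5}

Lex-smallest maximum matching: {(2,0), (3,8), (4,1), (6,12), (13,5)}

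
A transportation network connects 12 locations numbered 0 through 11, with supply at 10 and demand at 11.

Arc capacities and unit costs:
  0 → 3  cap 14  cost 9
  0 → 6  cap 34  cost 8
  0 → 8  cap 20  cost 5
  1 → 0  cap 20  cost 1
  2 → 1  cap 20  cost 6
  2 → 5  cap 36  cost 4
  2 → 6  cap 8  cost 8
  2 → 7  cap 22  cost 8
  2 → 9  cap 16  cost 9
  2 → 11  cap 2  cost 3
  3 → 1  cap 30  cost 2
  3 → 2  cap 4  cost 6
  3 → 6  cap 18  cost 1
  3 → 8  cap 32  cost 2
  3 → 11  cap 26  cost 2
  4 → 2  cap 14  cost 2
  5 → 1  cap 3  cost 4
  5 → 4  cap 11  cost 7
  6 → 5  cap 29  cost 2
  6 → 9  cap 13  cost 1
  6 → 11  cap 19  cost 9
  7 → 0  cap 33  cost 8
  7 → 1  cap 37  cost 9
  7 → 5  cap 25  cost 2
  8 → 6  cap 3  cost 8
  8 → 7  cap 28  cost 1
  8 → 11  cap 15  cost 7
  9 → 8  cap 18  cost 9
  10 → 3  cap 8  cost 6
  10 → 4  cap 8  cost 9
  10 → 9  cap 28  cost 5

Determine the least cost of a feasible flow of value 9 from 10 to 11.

Minimum cost for 9 units: 78

shortest-cost path #1: 10→3→11 push 8 @ unit cost 8 (adds 64)
shortest-cost path #2: 10→4→2→11 push 1 @ unit cost 14 (adds 14)
total cost = 78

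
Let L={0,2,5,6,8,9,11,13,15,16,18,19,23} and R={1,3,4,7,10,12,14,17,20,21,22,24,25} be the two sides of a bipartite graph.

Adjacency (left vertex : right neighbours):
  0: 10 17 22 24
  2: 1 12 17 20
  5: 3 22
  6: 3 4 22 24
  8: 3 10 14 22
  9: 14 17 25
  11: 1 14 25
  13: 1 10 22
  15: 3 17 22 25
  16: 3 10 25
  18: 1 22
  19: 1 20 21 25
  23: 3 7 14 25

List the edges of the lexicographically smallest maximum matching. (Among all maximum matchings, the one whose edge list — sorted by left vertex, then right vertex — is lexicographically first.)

Lex-smallest maximum matching: {(0,24), (2,12), (5,3), (6,4), (8,10), (9,14), (11,1), (13,22), (15,17), (16,25), (19,20), (23,7)}

|M| = 12 (so the lex-smallest maximum matching has 12 edges)
process left vertices in ascending order; for each, take the smallest-labelled available neighbour that still permits 12 edges overall, or leave it unmatched if none does
lex-smallest matching: {0-24, 2-12, 5-3, 6-4, 8-10, 9-14, 11-1, 13-22, 15-17, 16-25, 19-20, 23-7}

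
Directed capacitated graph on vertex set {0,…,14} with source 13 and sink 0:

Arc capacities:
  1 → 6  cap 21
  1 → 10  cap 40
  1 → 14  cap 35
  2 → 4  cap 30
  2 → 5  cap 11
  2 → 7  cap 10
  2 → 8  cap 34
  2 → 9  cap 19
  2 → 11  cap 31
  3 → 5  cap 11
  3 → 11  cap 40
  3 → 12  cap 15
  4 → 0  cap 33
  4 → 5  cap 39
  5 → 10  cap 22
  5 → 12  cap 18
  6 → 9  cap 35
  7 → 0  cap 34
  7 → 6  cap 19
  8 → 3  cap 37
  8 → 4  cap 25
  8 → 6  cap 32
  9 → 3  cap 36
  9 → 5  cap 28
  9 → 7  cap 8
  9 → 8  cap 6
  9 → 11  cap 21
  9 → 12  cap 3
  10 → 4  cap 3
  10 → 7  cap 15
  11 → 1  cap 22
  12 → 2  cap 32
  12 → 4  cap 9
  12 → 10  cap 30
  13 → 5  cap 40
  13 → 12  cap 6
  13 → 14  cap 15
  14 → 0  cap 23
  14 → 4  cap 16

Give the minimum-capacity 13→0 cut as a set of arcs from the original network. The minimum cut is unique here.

Min-cut arcs: {(5,12), (10,4), (10,7), (13,12), (13,14)} (total capacity 57)

augment #1: 13→14→0 push 15
augment #2: 13→12→4→0 push 6
augment #3: 13→5→10→4→0 push 3
augment #4: 13→5→10→7→0 push 15
augment #5: 13→5→12→4→0 push 3
augment #6: 13→5→12→2→4→0 push 15
max flow = 57; residual-reachable set from 13 gives S-side
cut edges (S→T): {(5,12), (10,4), (10,7), (13,12), (13,14)} total cap 57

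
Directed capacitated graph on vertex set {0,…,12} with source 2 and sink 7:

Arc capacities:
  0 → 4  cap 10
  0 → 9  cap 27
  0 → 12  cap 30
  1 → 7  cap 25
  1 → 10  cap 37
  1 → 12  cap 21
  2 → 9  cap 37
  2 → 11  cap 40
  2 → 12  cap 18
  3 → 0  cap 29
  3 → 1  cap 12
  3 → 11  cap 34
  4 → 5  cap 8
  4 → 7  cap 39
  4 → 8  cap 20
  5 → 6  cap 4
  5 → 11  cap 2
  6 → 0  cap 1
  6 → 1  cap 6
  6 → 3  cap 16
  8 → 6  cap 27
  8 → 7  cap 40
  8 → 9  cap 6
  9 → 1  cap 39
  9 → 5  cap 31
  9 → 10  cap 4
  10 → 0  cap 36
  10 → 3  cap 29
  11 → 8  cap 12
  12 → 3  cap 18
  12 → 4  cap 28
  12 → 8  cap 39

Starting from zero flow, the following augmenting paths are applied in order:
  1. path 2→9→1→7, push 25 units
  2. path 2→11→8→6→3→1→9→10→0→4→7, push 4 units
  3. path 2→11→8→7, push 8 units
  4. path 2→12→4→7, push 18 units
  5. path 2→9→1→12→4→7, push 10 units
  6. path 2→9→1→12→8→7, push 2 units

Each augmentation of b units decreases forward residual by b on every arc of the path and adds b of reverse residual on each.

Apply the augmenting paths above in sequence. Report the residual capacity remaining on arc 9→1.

after path 1 (2→9→1→7, push 25): res(9,1)=14
after path 2 (2→11→8→6→3→1→9→10→0→4→7, push 4): res(9,1)=18
after path 3 (2→11→8→7, push 8): res(9,1)=18
after path 4 (2→12→4→7, push 18): res(9,1)=18
after path 5 (2→9→1→12→4→7, push 10): res(9,1)=8
after path 6 (2→9→1→12→8→7, push 2): res(9,1)=6

Residual capacity of (9,1): 6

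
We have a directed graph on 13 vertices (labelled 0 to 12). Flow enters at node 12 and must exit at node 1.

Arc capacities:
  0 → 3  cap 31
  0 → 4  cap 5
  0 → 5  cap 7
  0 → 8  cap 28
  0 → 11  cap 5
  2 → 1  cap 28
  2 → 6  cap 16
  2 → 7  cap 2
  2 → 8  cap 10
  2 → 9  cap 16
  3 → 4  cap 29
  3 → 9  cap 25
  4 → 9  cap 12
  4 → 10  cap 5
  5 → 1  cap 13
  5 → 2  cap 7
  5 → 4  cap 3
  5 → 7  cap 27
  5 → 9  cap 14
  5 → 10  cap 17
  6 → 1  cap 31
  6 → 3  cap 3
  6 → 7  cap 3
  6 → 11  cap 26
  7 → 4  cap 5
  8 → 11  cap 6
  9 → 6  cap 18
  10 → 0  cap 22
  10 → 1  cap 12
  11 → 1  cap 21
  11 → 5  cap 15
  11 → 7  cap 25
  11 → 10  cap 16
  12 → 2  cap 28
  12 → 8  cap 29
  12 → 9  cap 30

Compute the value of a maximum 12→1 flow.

Maximum flow value: 52

augment #1: 12→2→1 bottleneck 28, total now 28
augment #2: 12→8→11→1 bottleneck 6, total now 34
augment #3: 12→9→6→1 bottleneck 18, total now 52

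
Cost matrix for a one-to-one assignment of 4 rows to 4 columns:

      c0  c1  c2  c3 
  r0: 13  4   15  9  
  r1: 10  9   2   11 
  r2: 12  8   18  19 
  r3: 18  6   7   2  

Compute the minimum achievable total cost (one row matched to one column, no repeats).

optimal assignment: row0→col1 (cost 4), row1→col2 (cost 2), row2→col0 (cost 12), row3→col3 (cost 2)
total = 4 + 2 + 12 + 2 = 20

Minimum assignment cost: 20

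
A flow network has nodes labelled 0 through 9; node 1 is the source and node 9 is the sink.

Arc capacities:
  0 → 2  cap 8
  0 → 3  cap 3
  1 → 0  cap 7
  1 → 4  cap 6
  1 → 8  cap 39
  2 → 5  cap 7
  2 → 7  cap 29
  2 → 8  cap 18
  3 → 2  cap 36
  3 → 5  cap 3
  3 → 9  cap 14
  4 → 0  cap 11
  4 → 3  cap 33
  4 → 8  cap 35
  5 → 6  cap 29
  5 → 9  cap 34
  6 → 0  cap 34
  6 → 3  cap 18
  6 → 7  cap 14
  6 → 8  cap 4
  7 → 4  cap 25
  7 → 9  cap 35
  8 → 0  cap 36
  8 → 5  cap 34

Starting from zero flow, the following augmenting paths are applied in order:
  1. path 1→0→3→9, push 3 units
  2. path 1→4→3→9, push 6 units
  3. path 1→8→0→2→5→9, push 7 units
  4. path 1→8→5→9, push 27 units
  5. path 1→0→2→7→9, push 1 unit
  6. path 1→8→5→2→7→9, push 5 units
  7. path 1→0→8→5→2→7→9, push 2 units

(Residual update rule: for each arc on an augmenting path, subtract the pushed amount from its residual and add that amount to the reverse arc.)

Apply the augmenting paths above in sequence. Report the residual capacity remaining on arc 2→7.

after path 1 (1→0→3→9, push 3): res(2,7)=29
after path 2 (1→4→3→9, push 6): res(2,7)=29
after path 3 (1→8→0→2→5→9, push 7): res(2,7)=29
after path 4 (1→8→5→9, push 27): res(2,7)=29
after path 5 (1→0→2→7→9, push 1): res(2,7)=28
after path 6 (1→8→5→2→7→9, push 5): res(2,7)=23
after path 7 (1→0→8→5→2→7→9, push 2): res(2,7)=21

Residual capacity of (2,7): 21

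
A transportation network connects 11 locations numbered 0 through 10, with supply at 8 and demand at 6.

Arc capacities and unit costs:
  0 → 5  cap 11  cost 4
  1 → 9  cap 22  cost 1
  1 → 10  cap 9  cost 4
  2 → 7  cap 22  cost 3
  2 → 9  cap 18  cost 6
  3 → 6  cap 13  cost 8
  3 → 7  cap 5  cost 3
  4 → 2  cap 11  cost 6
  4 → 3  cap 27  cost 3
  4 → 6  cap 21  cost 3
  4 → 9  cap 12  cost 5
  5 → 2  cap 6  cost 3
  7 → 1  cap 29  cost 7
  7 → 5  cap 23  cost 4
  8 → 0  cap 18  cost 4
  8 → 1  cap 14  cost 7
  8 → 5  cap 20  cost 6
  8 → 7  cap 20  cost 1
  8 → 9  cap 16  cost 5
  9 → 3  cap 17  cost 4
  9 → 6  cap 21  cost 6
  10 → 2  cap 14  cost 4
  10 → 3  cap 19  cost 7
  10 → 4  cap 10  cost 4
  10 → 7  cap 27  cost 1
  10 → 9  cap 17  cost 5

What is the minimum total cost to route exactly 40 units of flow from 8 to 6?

Minimum cost for 40 units: 618

shortest-cost path #1: 8→9→6 push 16 @ unit cost 11 (adds 176)
shortest-cost path #2: 8→1→9→6 push 5 @ unit cost 14 (adds 70)
shortest-cost path #3: 8→1→10→4→6 push 9 @ unit cost 18 (adds 162)
shortest-cost path #4: 8→7→1→9→3→6 push 10 @ unit cost 21 (adds 210)
total cost = 618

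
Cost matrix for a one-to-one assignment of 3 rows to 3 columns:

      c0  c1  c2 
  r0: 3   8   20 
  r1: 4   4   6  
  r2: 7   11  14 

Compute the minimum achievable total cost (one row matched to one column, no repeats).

optimal assignment: row0→col0 (cost 3), row1→col2 (cost 6), row2→col1 (cost 11)
total = 3 + 6 + 11 = 20

Minimum assignment cost: 20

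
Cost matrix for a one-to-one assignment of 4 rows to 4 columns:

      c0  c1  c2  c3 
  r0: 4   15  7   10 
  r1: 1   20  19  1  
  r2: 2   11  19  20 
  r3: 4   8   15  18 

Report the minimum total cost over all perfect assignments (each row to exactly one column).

Minimum assignment cost: 18

optimal assignment: row0→col2 (cost 7), row1→col3 (cost 1), row2→col0 (cost 2), row3→col1 (cost 8)
total = 7 + 1 + 2 + 8 = 18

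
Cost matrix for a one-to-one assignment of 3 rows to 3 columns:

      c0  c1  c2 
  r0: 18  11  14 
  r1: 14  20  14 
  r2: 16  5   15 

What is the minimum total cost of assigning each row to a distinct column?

optimal assignment: row0→col2 (cost 14), row1→col0 (cost 14), row2→col1 (cost 5)
total = 14 + 14 + 5 = 33

Minimum assignment cost: 33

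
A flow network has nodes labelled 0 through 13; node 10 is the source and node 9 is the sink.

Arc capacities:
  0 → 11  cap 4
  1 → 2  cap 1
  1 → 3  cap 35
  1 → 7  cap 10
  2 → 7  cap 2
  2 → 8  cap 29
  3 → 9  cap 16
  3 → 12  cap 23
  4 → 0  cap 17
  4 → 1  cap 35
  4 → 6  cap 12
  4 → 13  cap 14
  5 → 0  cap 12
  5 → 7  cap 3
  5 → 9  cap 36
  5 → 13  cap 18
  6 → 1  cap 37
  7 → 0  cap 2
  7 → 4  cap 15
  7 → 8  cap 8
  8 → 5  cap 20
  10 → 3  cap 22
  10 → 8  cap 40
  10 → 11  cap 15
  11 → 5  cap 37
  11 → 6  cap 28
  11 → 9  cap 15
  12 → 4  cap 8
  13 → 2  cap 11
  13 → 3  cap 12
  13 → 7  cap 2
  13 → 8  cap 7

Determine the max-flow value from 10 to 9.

augment #1: 10→3→9 bottleneck 16, total now 16
augment #2: 10→11→9 bottleneck 15, total now 31
augment #3: 10→8→5→9 bottleneck 20, total now 51
augment #4: 10→3→12→4→0→11→5→9 bottleneck 4, total now 55

Maximum flow value: 55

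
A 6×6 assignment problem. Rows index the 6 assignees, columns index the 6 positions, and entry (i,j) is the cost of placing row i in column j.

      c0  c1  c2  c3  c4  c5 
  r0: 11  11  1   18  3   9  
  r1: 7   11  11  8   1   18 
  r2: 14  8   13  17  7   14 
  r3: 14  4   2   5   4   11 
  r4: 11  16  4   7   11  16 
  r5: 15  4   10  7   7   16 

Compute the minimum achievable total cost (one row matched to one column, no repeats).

one of 3 optimal assignments: row0→col2 (cost 1), row1→col4 (cost 1), row2→col5 (cost 14), row3→col3 (cost 5), row4→col0 (cost 11), row5→col1 (cost 4)
total = 1 + 1 + 14 + 5 + 11 + 4 = 36

Minimum assignment cost: 36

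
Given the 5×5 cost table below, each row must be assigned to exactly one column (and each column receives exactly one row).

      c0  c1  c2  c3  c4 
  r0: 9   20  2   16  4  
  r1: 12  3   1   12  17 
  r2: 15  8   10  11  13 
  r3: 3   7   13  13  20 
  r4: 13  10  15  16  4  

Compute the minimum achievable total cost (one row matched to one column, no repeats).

optimal assignment: row0→col2 (cost 2), row1→col1 (cost 3), row2→col3 (cost 11), row3→col0 (cost 3), row4→col4 (cost 4)
total = 2 + 3 + 11 + 3 + 4 = 23

Minimum assignment cost: 23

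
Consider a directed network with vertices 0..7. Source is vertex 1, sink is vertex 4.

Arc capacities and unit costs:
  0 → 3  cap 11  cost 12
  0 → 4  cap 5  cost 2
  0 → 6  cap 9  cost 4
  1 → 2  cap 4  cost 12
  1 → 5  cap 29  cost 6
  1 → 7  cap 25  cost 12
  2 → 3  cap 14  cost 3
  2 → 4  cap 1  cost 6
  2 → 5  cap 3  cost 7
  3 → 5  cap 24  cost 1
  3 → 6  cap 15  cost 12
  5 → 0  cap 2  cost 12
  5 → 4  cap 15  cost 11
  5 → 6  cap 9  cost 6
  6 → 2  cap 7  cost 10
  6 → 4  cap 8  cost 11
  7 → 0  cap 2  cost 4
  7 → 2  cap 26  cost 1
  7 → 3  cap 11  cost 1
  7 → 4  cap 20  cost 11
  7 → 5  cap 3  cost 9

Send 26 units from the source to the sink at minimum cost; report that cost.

Minimum cost for 26 units: 487

shortest-cost path #1: 1→5→4 push 15 @ unit cost 17 (adds 255)
shortest-cost path #2: 1→2→4 push 1 @ unit cost 18 (adds 18)
shortest-cost path #3: 1→7→0→4 push 2 @ unit cost 18 (adds 36)
shortest-cost path #4: 1→5→0→4 push 2 @ unit cost 20 (adds 40)
shortest-cost path #5: 1→5→6→4 push 6 @ unit cost 23 (adds 138)
total cost = 487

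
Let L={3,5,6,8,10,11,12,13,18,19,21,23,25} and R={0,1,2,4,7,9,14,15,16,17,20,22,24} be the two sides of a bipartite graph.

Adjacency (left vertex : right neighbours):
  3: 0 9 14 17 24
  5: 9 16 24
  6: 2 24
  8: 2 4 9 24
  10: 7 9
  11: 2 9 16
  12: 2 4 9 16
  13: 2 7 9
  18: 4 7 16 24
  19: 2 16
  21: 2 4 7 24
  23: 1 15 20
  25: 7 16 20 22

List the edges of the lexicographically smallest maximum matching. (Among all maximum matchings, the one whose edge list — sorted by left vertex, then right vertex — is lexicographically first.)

Lex-smallest maximum matching: {(3,0), (5,9), (6,2), (8,4), (10,7), (11,16), (18,24), (23,1), (25,20)}

|M| = 9 (so the lex-smallest maximum matching has 9 edges)
process left vertices in ascending order; for each, take the smallest-labelled available neighbour that still permits 9 edges overall, or leave it unmatched if none does
lex-smallest matching: {3-0, 5-9, 6-2, 8-4, 10-7, 11-16, 18-24, 23-1, 25-20}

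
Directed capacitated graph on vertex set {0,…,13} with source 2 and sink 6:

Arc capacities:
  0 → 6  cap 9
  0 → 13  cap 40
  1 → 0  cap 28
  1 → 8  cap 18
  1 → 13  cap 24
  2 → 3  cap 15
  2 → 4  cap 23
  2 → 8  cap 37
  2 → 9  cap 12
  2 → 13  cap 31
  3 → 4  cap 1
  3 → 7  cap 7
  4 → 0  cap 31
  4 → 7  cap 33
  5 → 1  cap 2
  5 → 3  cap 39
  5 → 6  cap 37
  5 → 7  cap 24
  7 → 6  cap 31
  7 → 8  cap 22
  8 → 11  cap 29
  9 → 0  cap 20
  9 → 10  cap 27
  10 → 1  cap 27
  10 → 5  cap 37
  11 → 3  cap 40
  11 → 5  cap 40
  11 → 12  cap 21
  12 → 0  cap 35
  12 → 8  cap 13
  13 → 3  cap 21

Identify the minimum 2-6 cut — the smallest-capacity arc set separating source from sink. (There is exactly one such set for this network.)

augment #1: 2→3→7→6 push 7
augment #2: 2→4→0→6 push 9
augment #3: 2→4→7→6 push 14
augment #4: 2→3→4→7→6 push 1
augment #5: 2→8→11→5→6 push 29
augment #6: 2→9→10→5→6 push 8
augment #7: 2→9→0→4→7→6 push 4
max flow = 72; residual-reachable set from 2 gives S-side
cut edges (S→T): {(2,4), (2,9), (3,4), (3,7), (8,11)} total cap 72

Min-cut arcs: {(2,4), (2,9), (3,4), (3,7), (8,11)} (total capacity 72)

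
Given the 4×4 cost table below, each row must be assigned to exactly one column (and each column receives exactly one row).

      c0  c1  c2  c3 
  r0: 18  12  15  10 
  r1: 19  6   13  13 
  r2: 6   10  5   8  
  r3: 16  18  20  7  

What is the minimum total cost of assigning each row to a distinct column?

optimal assignment: row0→col2 (cost 15), row1→col1 (cost 6), row2→col0 (cost 6), row3→col3 (cost 7)
total = 15 + 6 + 6 + 7 = 34

Minimum assignment cost: 34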